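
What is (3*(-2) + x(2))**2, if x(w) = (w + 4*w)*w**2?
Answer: 1156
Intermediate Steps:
x(w) = 5*w**3 (x(w) = (5*w)*w**2 = 5*w**3)
(3*(-2) + x(2))**2 = (3*(-2) + 5*2**3)**2 = (-6 + 5*8)**2 = (-6 + 40)**2 = 34**2 = 1156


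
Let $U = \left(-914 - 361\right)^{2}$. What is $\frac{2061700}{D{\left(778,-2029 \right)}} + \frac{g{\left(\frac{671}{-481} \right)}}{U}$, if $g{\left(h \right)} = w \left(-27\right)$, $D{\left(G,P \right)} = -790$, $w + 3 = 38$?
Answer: $- \frac{7447892909}{2853875} \approx -2609.7$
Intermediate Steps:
$w = 35$ ($w = -3 + 38 = 35$)
$U = 1625625$ ($U = \left(-1275\right)^{2} = 1625625$)
$g{\left(h \right)} = -945$ ($g{\left(h \right)} = 35 \left(-27\right) = -945$)
$\frac{2061700}{D{\left(778,-2029 \right)}} + \frac{g{\left(\frac{671}{-481} \right)}}{U} = \frac{2061700}{-790} - \frac{945}{1625625} = 2061700 \left(- \frac{1}{790}\right) - \frac{21}{36125} = - \frac{206170}{79} - \frac{21}{36125} = - \frac{7447892909}{2853875}$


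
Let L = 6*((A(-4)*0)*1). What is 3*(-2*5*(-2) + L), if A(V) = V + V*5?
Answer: 60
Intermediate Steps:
A(V) = 6*V (A(V) = V + 5*V = 6*V)
L = 0 (L = 6*(((6*(-4))*0)*1) = 6*(-24*0*1) = 6*(0*1) = 6*0 = 0)
3*(-2*5*(-2) + L) = 3*(-2*5*(-2) + 0) = 3*(-10*(-2) + 0) = 3*(20 + 0) = 3*20 = 60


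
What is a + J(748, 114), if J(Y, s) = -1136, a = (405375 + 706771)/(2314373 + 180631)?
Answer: -74558221/65658 ≈ -1135.6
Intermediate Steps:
a = 29267/65658 (a = 1112146/2495004 = 1112146*(1/2495004) = 29267/65658 ≈ 0.44575)
a + J(748, 114) = 29267/65658 - 1136 = -74558221/65658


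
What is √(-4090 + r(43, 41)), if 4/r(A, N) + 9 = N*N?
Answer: 31*I*√743622/418 ≈ 63.953*I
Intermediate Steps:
r(A, N) = 4/(-9 + N²) (r(A, N) = 4/(-9 + N*N) = 4/(-9 + N²))
√(-4090 + r(43, 41)) = √(-4090 + 4/(-9 + 41²)) = √(-4090 + 4/(-9 + 1681)) = √(-4090 + 4/1672) = √(-4090 + 4*(1/1672)) = √(-4090 + 1/418) = √(-1709619/418) = 31*I*√743622/418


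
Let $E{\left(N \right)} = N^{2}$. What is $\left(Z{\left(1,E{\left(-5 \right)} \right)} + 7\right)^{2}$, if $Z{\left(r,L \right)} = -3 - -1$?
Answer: $25$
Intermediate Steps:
$Z{\left(r,L \right)} = -2$ ($Z{\left(r,L \right)} = -3 + 1 = -2$)
$\left(Z{\left(1,E{\left(-5 \right)} \right)} + 7\right)^{2} = \left(-2 + 7\right)^{2} = 5^{2} = 25$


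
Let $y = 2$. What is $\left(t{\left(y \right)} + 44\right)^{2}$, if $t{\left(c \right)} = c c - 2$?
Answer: $2116$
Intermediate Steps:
$t{\left(c \right)} = -2 + c^{2}$ ($t{\left(c \right)} = c^{2} - 2 = -2 + c^{2}$)
$\left(t{\left(y \right)} + 44\right)^{2} = \left(\left(-2 + 2^{2}\right) + 44\right)^{2} = \left(\left(-2 + 4\right) + 44\right)^{2} = \left(2 + 44\right)^{2} = 46^{2} = 2116$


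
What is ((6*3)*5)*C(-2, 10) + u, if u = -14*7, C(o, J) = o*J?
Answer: -1898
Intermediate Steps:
C(o, J) = J*o
u = -98
((6*3)*5)*C(-2, 10) + u = ((6*3)*5)*(10*(-2)) - 98 = (18*5)*(-20) - 98 = 90*(-20) - 98 = -1800 - 98 = -1898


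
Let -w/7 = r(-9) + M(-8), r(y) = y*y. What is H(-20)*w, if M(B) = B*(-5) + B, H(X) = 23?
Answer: -18193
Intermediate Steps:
r(y) = y**2
M(B) = -4*B (M(B) = -5*B + B = -4*B)
w = -791 (w = -7*((-9)**2 - 4*(-8)) = -7*(81 + 32) = -7*113 = -791)
H(-20)*w = 23*(-791) = -18193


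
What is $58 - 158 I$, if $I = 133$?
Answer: $-20956$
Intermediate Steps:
$58 - 158 I = 58 - 21014 = -20956$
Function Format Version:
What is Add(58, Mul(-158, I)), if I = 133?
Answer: -20956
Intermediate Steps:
Add(58, Mul(-158, I)) = Add(58, Mul(-158, 133)) = Add(58, -21014) = -20956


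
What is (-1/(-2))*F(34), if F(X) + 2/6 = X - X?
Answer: -⅙ ≈ -0.16667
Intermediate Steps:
F(X) = -⅓ (F(X) = -⅓ + (X - X) = -⅓ + 0 = -⅓)
(-1/(-2))*F(34) = -1/(-2)*(-⅓) = -1*(-½)*(-⅓) = (½)*(-⅓) = -⅙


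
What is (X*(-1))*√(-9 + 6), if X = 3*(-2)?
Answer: 6*I*√3 ≈ 10.392*I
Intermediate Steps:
X = -6
(X*(-1))*√(-9 + 6) = (-6*(-1))*√(-9 + 6) = 6*√(-3) = 6*(I*√3) = 6*I*√3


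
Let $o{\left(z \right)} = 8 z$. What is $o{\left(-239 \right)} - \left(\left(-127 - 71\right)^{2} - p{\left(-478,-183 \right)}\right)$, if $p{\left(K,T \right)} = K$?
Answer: $-41594$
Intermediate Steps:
$o{\left(-239 \right)} - \left(\left(-127 - 71\right)^{2} - p{\left(-478,-183 \right)}\right) = 8 \left(-239\right) - \left(\left(-127 - 71\right)^{2} - -478\right) = -1912 - \left(\left(-198\right)^{2} + 478\right) = -1912 - \left(39204 + 478\right) = -1912 - 39682 = -41594$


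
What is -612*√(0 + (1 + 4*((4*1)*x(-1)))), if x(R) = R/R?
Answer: -612*√17 ≈ -2523.3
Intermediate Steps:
x(R) = 1
-612*√(0 + (1 + 4*((4*1)*x(-1)))) = -612*√(0 + (1 + 4*((4*1)*1))) = -612*√(0 + (1 + 4*(4*1))) = -612*√(0 + (1 + 4*4)) = -612*√(0 + (1 + 16)) = -612*√(0 + 17) = -612*√17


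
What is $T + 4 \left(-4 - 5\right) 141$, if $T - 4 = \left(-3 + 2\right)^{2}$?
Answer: $-5071$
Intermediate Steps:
$T = 5$ ($T = 4 + \left(-3 + 2\right)^{2} = 4 + \left(-1\right)^{2} = 4 + 1 = 5$)
$T + 4 \left(-4 - 5\right) 141 = 5 + 4 \left(-4 - 5\right) 141 = 5 + 4 \left(-9\right) 141 = 5 - 5076 = -5071$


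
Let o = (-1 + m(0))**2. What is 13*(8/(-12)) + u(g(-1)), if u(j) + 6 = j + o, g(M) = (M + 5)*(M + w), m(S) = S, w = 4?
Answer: -5/3 ≈ -1.6667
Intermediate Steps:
g(M) = (4 + M)*(5 + M) (g(M) = (M + 5)*(M + 4) = (5 + M)*(4 + M) = (4 + M)*(5 + M))
o = 1 (o = (-1 + 0)**2 = (-1)**2 = 1)
u(j) = -5 + j (u(j) = -6 + (j + 1) = -6 + (1 + j) = -5 + j)
13*(8/(-12)) + u(g(-1)) = 13*(8/(-12)) + (-5 + (20 + (-1)**2 + 9*(-1))) = 13*(8*(-1/12)) + (-5 + (20 + 1 - 9)) = 13*(-2/3) + (-5 + 12) = -26/3 + 7 = -5/3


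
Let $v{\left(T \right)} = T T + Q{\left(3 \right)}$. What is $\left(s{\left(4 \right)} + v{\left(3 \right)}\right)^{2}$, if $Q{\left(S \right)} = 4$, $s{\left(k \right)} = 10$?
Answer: $529$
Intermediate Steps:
$v{\left(T \right)} = 4 + T^{2}$ ($v{\left(T \right)} = T T + 4 = T^{2} + 4 = 4 + T^{2}$)
$\left(s{\left(4 \right)} + v{\left(3 \right)}\right)^{2} = \left(10 + \left(4 + 3^{2}\right)\right)^{2} = \left(10 + \left(4 + 9\right)\right)^{2} = \left(10 + 13\right)^{2} = 23^{2} = 529$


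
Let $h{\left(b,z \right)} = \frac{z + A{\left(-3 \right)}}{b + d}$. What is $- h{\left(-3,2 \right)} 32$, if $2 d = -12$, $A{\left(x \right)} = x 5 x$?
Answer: $\frac{1504}{9} \approx 167.11$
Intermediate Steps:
$A{\left(x \right)} = 5 x^{2}$ ($A{\left(x \right)} = 5 x x = 5 x^{2}$)
$d = -6$ ($d = \frac{1}{2} \left(-12\right) = -6$)
$h{\left(b,z \right)} = \frac{45 + z}{-6 + b}$ ($h{\left(b,z \right)} = \frac{z + 5 \left(-3\right)^{2}}{b - 6} = \frac{z + 5 \cdot 9}{-6 + b} = \frac{z + 45}{-6 + b} = \frac{45 + z}{-6 + b}$)
$- h{\left(-3,2 \right)} 32 = - \frac{45 + 2}{-6 - 3} \cdot 32 = - \frac{1}{-9} \cdot 47 \cdot 32 = - \left(- \frac{1}{9}\right) 47 \cdot 32 = - \frac{\left(-47\right) 32}{9} = \left(-1\right) \left(- \frac{1504}{9}\right) = \frac{1504}{9}$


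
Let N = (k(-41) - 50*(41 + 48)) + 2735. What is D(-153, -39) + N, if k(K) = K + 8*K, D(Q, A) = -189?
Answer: -2273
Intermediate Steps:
k(K) = 9*K
N = -2084 (N = (9*(-41) - 50*(41 + 48)) + 2735 = (-369 - 50*89) + 2735 = (-369 - 4450) + 2735 = -4819 + 2735 = -2084)
D(-153, -39) + N = -189 - 2084 = -2273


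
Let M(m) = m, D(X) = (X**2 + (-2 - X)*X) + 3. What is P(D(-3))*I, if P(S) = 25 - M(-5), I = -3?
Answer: -90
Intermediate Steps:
D(X) = 3 + X**2 + X*(-2 - X) (D(X) = (X**2 + X*(-2 - X)) + 3 = 3 + X**2 + X*(-2 - X))
P(S) = 30 (P(S) = 25 - 1*(-5) = 25 + 5 = 30)
P(D(-3))*I = 30*(-3) = -90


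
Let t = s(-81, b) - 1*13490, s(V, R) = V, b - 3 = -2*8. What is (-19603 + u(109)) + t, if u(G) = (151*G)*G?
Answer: 1760857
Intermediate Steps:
b = -13 (b = 3 - 2*8 = 3 - 16 = -13)
t = -13571 (t = -81 - 1*13490 = -81 - 13490 = -13571)
u(G) = 151*G²
(-19603 + u(109)) + t = (-19603 + 151*109²) - 13571 = (-19603 + 151*11881) - 13571 = (-19603 + 1794031) - 13571 = 1774428 - 13571 = 1760857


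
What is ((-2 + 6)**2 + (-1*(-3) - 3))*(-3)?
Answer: -48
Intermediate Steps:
((-2 + 6)**2 + (-1*(-3) - 3))*(-3) = (4**2 + (3 - 3))*(-3) = (16 + 0)*(-3) = 16*(-3) = -48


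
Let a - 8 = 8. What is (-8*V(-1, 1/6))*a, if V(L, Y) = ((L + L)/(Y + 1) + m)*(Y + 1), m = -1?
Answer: 1216/3 ≈ 405.33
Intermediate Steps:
a = 16 (a = 8 + 8 = 16)
V(L, Y) = (1 + Y)*(-1 + 2*L/(1 + Y)) (V(L, Y) = ((L + L)/(Y + 1) - 1)*(Y + 1) = ((2*L)/(1 + Y) - 1)*(1 + Y) = (2*L/(1 + Y) - 1)*(1 + Y) = (-1 + 2*L/(1 + Y))*(1 + Y) = (1 + Y)*(-1 + 2*L/(1 + Y)))
(-8*V(-1, 1/6))*a = -8*(-1 - 1/6 + 2*(-1))*16 = -8*(-1 - 1*1/6 - 2)*16 = -8*(-1 - 1/6 - 2)*16 = -8*(-19/6)*16 = (76/3)*16 = 1216/3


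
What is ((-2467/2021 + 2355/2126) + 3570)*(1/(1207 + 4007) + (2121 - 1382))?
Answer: 5372877508641041/2036610204 ≈ 2.6381e+6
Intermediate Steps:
((-2467/2021 + 2355/2126) + 3570)*(1/(1207 + 4007) + (2121 - 1382)) = ((-2467*1/2021 + 2355*(1/2126)) + 3570)*(1/5214 + 739) = ((-2467/2021 + 2355/2126) + 3570)*(1/5214 + 739) = (-485387/4296646 + 3570)*(3853147/5214) = (15338540833/4296646)*(3853147/5214) = 5372877508641041/2036610204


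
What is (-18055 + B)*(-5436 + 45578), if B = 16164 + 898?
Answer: -39861006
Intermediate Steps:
B = 17062
(-18055 + B)*(-5436 + 45578) = (-18055 + 17062)*(-5436 + 45578) = -993*40142 = -39861006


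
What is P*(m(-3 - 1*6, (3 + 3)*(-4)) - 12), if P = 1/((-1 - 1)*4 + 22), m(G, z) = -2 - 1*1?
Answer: -15/14 ≈ -1.0714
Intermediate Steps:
m(G, z) = -3 (m(G, z) = -2 - 1 = -3)
P = 1/14 (P = 1/(-2*4 + 22) = 1/(-8 + 22) = 1/14 ≈ 0.071429)
P*(m(-3 - 1*6, (3 + 3)*(-4)) - 12) = (-3 - 12)/14 = (1/14)*(-15) = -15/14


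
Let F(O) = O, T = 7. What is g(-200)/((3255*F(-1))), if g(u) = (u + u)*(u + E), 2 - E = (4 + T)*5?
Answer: -20240/651 ≈ -31.091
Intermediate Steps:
E = -53 (E = 2 - (4 + 7)*5 = 2 - 11*5 = 2 - 1*55 = 2 - 55 = -53)
g(u) = 2*u*(-53 + u) (g(u) = (u + u)*(u - 53) = (2*u)*(-53 + u) = 2*u*(-53 + u))
g(-200)/((3255*F(-1))) = (2*(-200)*(-53 - 200))/((3255*(-1))) = (2*(-200)*(-253))/(-3255) = 101200*(-1/3255) = -20240/651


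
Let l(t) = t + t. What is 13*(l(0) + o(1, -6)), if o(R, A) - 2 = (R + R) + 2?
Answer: 78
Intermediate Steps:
o(R, A) = 4 + 2*R (o(R, A) = 2 + ((R + R) + 2) = 2 + (2*R + 2) = 2 + (2 + 2*R) = 4 + 2*R)
l(t) = 2*t
13*(l(0) + o(1, -6)) = 13*(2*0 + (4 + 2*1)) = 13*(0 + (4 + 2)) = 13*(0 + 6) = 13*6 = 78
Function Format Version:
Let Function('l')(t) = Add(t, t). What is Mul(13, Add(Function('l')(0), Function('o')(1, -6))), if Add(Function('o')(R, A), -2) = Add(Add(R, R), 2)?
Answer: 78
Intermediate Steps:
Function('o')(R, A) = Add(4, Mul(2, R)) (Function('o')(R, A) = Add(2, Add(Add(R, R), 2)) = Add(2, Add(Mul(2, R), 2)) = Add(2, Add(2, Mul(2, R))) = Add(4, Mul(2, R)))
Function('l')(t) = Mul(2, t)
Mul(13, Add(Function('l')(0), Function('o')(1, -6))) = Mul(13, Add(Mul(2, 0), Add(4, Mul(2, 1)))) = Mul(13, Add(0, Add(4, 2))) = Mul(13, Add(0, 6)) = Mul(13, 6) = 78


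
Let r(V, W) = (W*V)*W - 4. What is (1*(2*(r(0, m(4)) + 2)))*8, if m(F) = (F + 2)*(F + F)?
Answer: -32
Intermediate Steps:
m(F) = 2*F*(2 + F) (m(F) = (2 + F)*(2*F) = 2*F*(2 + F))
r(V, W) = -4 + V*W² (r(V, W) = (V*W)*W - 4 = V*W² - 4 = -4 + V*W²)
(1*(2*(r(0, m(4)) + 2)))*8 = (1*(2*((-4 + 0*(2*4*(2 + 4))²) + 2)))*8 = (1*(2*((-4 + 0*(2*4*6)²) + 2)))*8 = (1*(2*((-4 + 0*48²) + 2)))*8 = (1*(2*((-4 + 0*2304) + 2)))*8 = (1*(2*((-4 + 0) + 2)))*8 = (1*(2*(-4 + 2)))*8 = (1*(2*(-2)))*8 = (1*(-4))*8 = -4*8 = -32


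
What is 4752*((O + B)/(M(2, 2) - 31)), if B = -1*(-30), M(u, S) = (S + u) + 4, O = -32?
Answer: 9504/23 ≈ 413.22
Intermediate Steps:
M(u, S) = 4 + S + u
B = 30
4752*((O + B)/(M(2, 2) - 31)) = 4752*((-32 + 30)/((4 + 2 + 2) - 31)) = 4752*(-2/(8 - 31)) = 4752*(-2/(-23)) = 4752*(-2*(-1/23)) = 4752*(2/23) = 9504/23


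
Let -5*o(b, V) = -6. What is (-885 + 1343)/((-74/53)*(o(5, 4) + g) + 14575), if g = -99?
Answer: 121370/3898561 ≈ 0.031132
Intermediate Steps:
o(b, V) = 6/5 (o(b, V) = -1/5*(-6) = 6/5)
(-885 + 1343)/((-74/53)*(o(5, 4) + g) + 14575) = (-885 + 1343)/((-74/53)*(6/5 - 99) + 14575) = 458/(-74*1/53*(-489/5) + 14575) = 458/(-74/53*(-489/5) + 14575) = 458/(36186/265 + 14575) = 458/(3898561/265) = 458*(265/3898561) = 121370/3898561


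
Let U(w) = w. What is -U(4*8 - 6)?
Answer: -26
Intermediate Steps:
-U(4*8 - 6) = -(4*8 - 6) = -(32 - 6) = -1*26 = -26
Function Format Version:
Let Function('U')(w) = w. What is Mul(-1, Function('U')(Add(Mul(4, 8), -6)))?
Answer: -26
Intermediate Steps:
Mul(-1, Function('U')(Add(Mul(4, 8), -6))) = Mul(-1, Add(Mul(4, 8), -6)) = Mul(-1, Add(32, -6)) = Mul(-1, 26) = -26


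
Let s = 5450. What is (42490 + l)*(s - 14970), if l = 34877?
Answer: -736533840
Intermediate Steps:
(42490 + l)*(s - 14970) = (42490 + 34877)*(5450 - 14970) = 77367*(-9520) = -736533840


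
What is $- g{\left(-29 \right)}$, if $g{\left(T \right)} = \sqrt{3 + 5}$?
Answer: $- 2 \sqrt{2} \approx -2.8284$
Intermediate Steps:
$g{\left(T \right)} = 2 \sqrt{2}$ ($g{\left(T \right)} = \sqrt{8} = 2 \sqrt{2}$)
$- g{\left(-29 \right)} = - 2 \sqrt{2}$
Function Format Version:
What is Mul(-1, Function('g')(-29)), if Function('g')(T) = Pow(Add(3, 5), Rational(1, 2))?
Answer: Mul(-2, Pow(2, Rational(1, 2))) ≈ -2.8284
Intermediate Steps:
Function('g')(T) = Mul(2, Pow(2, Rational(1, 2))) (Function('g')(T) = Pow(8, Rational(1, 2)) = Mul(2, Pow(2, Rational(1, 2))))
Mul(-1, Function('g')(-29)) = Mul(-1, Mul(2, Pow(2, Rational(1, 2)))) = Mul(-2, Pow(2, Rational(1, 2)))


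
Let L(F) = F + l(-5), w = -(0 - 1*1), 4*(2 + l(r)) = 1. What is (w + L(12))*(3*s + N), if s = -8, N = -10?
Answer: -765/2 ≈ -382.50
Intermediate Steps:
l(r) = -7/4 (l(r) = -2 + (1/4)*1 = -2 + 1/4 = -7/4)
w = 1 (w = -(0 - 1) = -1*(-1) = 1)
L(F) = -7/4 + F (L(F) = F - 7/4 = -7/4 + F)
(w + L(12))*(3*s + N) = (1 + (-7/4 + 12))*(3*(-8) - 10) = (1 + 41/4)*(-24 - 10) = (45/4)*(-34) = -765/2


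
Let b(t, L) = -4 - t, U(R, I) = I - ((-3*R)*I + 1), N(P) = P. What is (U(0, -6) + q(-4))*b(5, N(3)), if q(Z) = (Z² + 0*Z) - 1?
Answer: -72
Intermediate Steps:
q(Z) = -1 + Z² (q(Z) = (Z² + 0) - 1 = Z² - 1 = -1 + Z²)
U(R, I) = -1 + I + 3*I*R (U(R, I) = I - (-3*I*R + 1) = I - (1 - 3*I*R) = I + (-1 + 3*I*R) = -1 + I + 3*I*R)
(U(0, -6) + q(-4))*b(5, N(3)) = ((-1 - 6 + 3*(-6)*0) + (-1 + (-4)²))*(-4 - 1*5) = ((-1 - 6 + 0) + (-1 + 16))*(-4 - 5) = (-7 + 15)*(-9) = 8*(-9) = -72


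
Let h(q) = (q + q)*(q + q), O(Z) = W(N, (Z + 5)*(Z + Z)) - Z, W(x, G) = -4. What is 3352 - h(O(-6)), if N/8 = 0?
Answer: 3336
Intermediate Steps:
N = 0 (N = 8*0 = 0)
O(Z) = -4 - Z
h(q) = 4*q² (h(q) = (2*q)*(2*q) = 4*q²)
3352 - h(O(-6)) = 3352 - 4*(-4 - 1*(-6))² = 3352 - 4*(-4 + 6)² = 3352 - 4*2² = 3352 - 4*4 = 3352 - 1*16 = 3352 - 16 = 3336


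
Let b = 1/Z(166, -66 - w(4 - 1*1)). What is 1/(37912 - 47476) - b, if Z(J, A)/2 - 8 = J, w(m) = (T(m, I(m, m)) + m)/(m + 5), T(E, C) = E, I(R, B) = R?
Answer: -413/138678 ≈ -0.0029781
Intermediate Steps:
w(m) = 2*m/(5 + m) (w(m) = (m + m)/(m + 5) = (2*m)/(5 + m) = 2*m/(5 + m))
Z(J, A) = 16 + 2*J
b = 1/348 (b = 1/(16 + 2*166) = 1/(16 + 332) = 1/348 ≈ 0.0028736)
1/(37912 - 47476) - b = 1/(37912 - 47476) - 1*1/348 = 1/(-9564) - 1/348 = -1/9564 - 1/348 = -413/138678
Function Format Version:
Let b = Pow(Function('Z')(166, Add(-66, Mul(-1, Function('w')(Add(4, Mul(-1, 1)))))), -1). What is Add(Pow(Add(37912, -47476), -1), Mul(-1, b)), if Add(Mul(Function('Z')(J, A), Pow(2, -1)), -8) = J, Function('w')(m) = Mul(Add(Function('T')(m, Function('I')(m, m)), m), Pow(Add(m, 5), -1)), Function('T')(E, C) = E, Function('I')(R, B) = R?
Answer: Rational(-413, 138678) ≈ -0.0029781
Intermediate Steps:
Function('w')(m) = Mul(2, m, Pow(Add(5, m), -1)) (Function('w')(m) = Mul(Add(m, m), Pow(Add(m, 5), -1)) = Mul(Mul(2, m), Pow(Add(5, m), -1)) = Mul(2, m, Pow(Add(5, m), -1)))
Function('Z')(J, A) = Add(16, Mul(2, J))
b = Rational(1, 348) (b = Pow(Add(16, Mul(2, 166)), -1) = Pow(Add(16, 332), -1) = Pow(348, -1) = Rational(1, 348) ≈ 0.0028736)
Add(Pow(Add(37912, -47476), -1), Mul(-1, b)) = Add(Pow(Add(37912, -47476), -1), Mul(-1, Rational(1, 348))) = Add(Pow(-9564, -1), Rational(-1, 348)) = Add(Rational(-1, 9564), Rational(-1, 348)) = Rational(-413, 138678)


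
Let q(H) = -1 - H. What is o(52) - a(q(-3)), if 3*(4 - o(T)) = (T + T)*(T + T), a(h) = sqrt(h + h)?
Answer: -10810/3 ≈ -3603.3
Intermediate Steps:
a(h) = sqrt(2)*sqrt(h) (a(h) = sqrt(2*h) = sqrt(2)*sqrt(h))
o(T) = 4 - 4*T**2/3 (o(T) = 4 - (T + T)*(T + T)/3 = 4 - 2*T*2*T/3 = 4 - 4*T**2/3)
o(52) - a(q(-3)) = (4 - 4/3*52**2) - sqrt(2)*sqrt(-1 - 1*(-3)) = (4 - 4/3*2704) - sqrt(2)*sqrt(-1 + 3) = (4 - 10816/3) - sqrt(2)*sqrt(2) = -10804/3 - 1*2 = -10804/3 - 2 = -10810/3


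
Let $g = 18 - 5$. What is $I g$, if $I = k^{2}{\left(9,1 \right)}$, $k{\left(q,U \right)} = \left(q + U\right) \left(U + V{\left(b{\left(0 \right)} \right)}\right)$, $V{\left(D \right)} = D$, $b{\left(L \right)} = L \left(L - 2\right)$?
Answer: $1300$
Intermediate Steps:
$b{\left(L \right)} = L \left(-2 + L\right)$
$k{\left(q,U \right)} = U \left(U + q\right)$ ($k{\left(q,U \right)} = \left(q + U\right) \left(U + 0 \left(-2 + 0\right)\right) = \left(U + q\right) \left(U + 0 \left(-2\right)\right) = \left(U + q\right) \left(U + 0\right) = \left(U + q\right) U = U \left(U + q\right)$)
$I = 100$ ($I = \left(1 \left(1 + 9\right)\right)^{2} = \left(1 \cdot 10\right)^{2} = 10^{2} = 100$)
$g = 13$ ($g = 18 - 5 = 13$)
$I g = 100 \cdot 13 = 1300$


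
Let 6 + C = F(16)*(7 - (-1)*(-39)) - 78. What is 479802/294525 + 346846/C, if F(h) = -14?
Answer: 2436415859/2552550 ≈ 954.50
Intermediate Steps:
C = 364 (C = -6 + (-14*(7 - (-1)*(-39)) - 78) = -6 + (-14*(7 - 1*39) - 78) = -6 + (-14*(7 - 39) - 78) = -6 + (-14*(-32) - 78) = -6 + (448 - 78) = -6 + 370 = 364)
479802/294525 + 346846/C = 479802/294525 + 346846/364 = 479802*(1/294525) + 346846*(1/364) = 159934/98175 + 173423/182 = 2436415859/2552550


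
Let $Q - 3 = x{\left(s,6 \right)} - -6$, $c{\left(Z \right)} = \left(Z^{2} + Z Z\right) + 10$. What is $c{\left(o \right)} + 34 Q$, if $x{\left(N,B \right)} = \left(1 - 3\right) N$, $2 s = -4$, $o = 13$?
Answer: $790$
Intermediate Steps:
$s = -2$ ($s = \frac{1}{2} \left(-4\right) = -2$)
$x{\left(N,B \right)} = - 2 N$
$c{\left(Z \right)} = 10 + 2 Z^{2}$ ($c{\left(Z \right)} = \left(Z^{2} + Z^{2}\right) + 10 = 2 Z^{2} + 10 = 10 + 2 Z^{2}$)
$Q = 13$ ($Q = 3 - -10 = 3 + \left(4 + 6\right) = 3 + 10 = 13$)
$c{\left(o \right)} + 34 Q = \left(10 + 2 \cdot 13^{2}\right) + 34 \cdot 13 = \left(10 + 2 \cdot 169\right) + 442 = \left(10 + 338\right) + 442 = 348 + 442 = 790$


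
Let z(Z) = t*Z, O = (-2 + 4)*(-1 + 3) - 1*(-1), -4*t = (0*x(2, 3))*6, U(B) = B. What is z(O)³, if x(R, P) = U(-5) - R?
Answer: 0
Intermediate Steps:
x(R, P) = -5 - R
t = 0 (t = -0*(-5 - 1*2)*6/4 = -0*(-5 - 2)*6/4 = -0*(-7)*6/4 = -0*6 = -¼*0 = 0)
O = 5 (O = 2*2 + 1 = 4 + 1 = 5)
z(Z) = 0 (z(Z) = 0*Z = 0)
z(O)³ = 0³ = 0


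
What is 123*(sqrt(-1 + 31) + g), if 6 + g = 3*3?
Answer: 369 + 123*sqrt(30) ≈ 1042.7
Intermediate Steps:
g = 3 (g = -6 + 3*3 = -6 + 9 = 3)
123*(sqrt(-1 + 31) + g) = 123*(sqrt(-1 + 31) + 3) = 123*(sqrt(30) + 3) = 123*(3 + sqrt(30)) = 369 + 123*sqrt(30)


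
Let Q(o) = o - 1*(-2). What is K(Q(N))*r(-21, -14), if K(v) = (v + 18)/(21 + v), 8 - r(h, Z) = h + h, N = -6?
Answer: 700/17 ≈ 41.176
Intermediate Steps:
r(h, Z) = 8 - 2*h (r(h, Z) = 8 - (h + h) = 8 - 2*h)
Q(o) = 2 + o (Q(o) = o + 2 = 2 + o)
K(v) = (18 + v)/(21 + v)
K(Q(N))*r(-21, -14) = ((18 + (2 - 6))/(21 + (2 - 6)))*(8 - 2*(-21)) = ((18 - 4)/(21 - 4))*(8 + 42) = (14/17)*50 = 700/17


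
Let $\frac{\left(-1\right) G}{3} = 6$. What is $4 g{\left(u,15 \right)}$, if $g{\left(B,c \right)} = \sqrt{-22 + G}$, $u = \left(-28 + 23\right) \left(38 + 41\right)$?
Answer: $8 i \sqrt{10} \approx 25.298 i$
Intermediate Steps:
$G = -18$ ($G = \left(-3\right) 6 = -18$)
$u = -395$ ($u = \left(-5\right) 79 = -395$)
$g{\left(B,c \right)} = 2 i \sqrt{10}$ ($g{\left(B,c \right)} = \sqrt{-22 - 18} = \sqrt{-40} = 2 i \sqrt{10}$)
$4 g{\left(u,15 \right)} = 4 \cdot 2 i \sqrt{10} = 8 i \sqrt{10}$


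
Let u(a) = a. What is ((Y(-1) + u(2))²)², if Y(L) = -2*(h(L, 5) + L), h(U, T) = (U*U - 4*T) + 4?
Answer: 1336336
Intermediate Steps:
h(U, T) = 4 + U² - 4*T (h(U, T) = (U² - 4*T) + 4 = 4 + U² - 4*T)
Y(L) = 32 - 2*L - 2*L² (Y(L) = -2*((4 + L² - 4*5) + L) = -2*((4 + L² - 20) + L) = -2*((-16 + L²) + L) = -2*(-16 + L + L²) = 32 - 2*L - 2*L²)
((Y(-1) + u(2))²)² = (((32 - 2*(-1) - 2*(-1)²) + 2)²)² = (((32 + 2 - 2*1) + 2)²)² = (((32 + 2 - 2) + 2)²)² = ((32 + 2)²)² = (34²)² = 1156² = 1336336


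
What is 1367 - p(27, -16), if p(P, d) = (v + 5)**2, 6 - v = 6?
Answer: 1342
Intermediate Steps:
v = 0 (v = 6 - 1*6 = 6 - 6 = 0)
p(P, d) = 25 (p(P, d) = (0 + 5)**2 = 5**2 = 25)
1367 - p(27, -16) = 1367 - 1*25 = 1367 - 25 = 1342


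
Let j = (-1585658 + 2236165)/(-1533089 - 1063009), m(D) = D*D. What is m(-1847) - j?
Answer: 8856352732589/2596098 ≈ 3.4114e+6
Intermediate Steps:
m(D) = D**2
j = -650507/2596098 (j = 650507/(-2596098) = 650507*(-1/2596098) = -650507/2596098 ≈ -0.25057)
m(-1847) - j = (-1847)**2 - 1*(-650507/2596098) = 3411409 + 650507/2596098 = 8856352732589/2596098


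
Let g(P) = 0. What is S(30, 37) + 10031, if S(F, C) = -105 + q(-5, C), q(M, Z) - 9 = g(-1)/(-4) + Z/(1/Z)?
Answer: 11304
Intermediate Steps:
q(M, Z) = 9 + Z² (q(M, Z) = 9 + (0/(-4) + Z/(1/Z)) = 9 + (0*(-¼) + Z*Z) = 9 + (0 + Z²) = 9 + Z²)
S(F, C) = -96 + C² (S(F, C) = -105 + (9 + C²) = -96 + C²)
S(30, 37) + 10031 = (-96 + 37²) + 10031 = (-96 + 1369) + 10031 = 1273 + 10031 = 11304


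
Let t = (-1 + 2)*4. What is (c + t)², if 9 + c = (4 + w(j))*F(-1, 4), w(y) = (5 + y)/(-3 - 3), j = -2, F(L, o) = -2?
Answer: 144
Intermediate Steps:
w(y) = -⅚ - y/6 (w(y) = (5 + y)/(-6) = (5 + y)*(-⅙) = -⅚ - y/6)
c = -16 (c = -9 + (4 + (-⅚ - ⅙*(-2)))*(-2) = -9 + (4 + (-⅚ + ⅓))*(-2) = -9 + (4 - ½)*(-2) = -9 + (7/2)*(-2) = -9 - 7 = -16)
t = 4 (t = 1*4 = 4)
(c + t)² = (-16 + 4)² = (-12)² = 144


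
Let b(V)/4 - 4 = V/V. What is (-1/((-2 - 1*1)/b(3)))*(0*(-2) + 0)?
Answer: 0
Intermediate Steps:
b(V) = 20 (b(V) = 16 + 4*(V/V) = 16 + 4*1 = 16 + 4 = 20)
(-1/((-2 - 1*1)/b(3)))*(0*(-2) + 0) = (-1/((-2 - 1*1)/20))*(0*(-2) + 0) = (-1/((-2 - 1)*(1/20)))*(0 + 0) = -1/((-3*1/20))*0 = -1/(-3/20)*0 = -1*(-20/3)*0 = (20/3)*0 = 0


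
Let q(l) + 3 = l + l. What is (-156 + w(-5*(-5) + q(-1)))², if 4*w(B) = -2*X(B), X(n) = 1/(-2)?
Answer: 388129/16 ≈ 24258.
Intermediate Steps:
q(l) = -3 + 2*l (q(l) = -3 + (l + l) = -3 + 2*l)
X(n) = -½
w(B) = ¼ (w(B) = (-2*(-½))/4 = (¼)*1 = ¼)
(-156 + w(-5*(-5) + q(-1)))² = (-156 + ¼)² = (-623/4)² = 388129/16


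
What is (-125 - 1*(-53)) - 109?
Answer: -181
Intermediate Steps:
(-125 - 1*(-53)) - 109 = (-125 + 53) - 109 = -72 - 109 = -181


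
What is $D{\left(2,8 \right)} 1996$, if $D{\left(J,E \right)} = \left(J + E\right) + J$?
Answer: $23952$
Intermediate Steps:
$D{\left(J,E \right)} = E + 2 J$ ($D{\left(J,E \right)} = \left(E + J\right) + J = E + 2 J$)
$D{\left(2,8 \right)} 1996 = \left(8 + 2 \cdot 2\right) 1996 = \left(8 + 4\right) 1996 = 12 \cdot 1996 = 23952$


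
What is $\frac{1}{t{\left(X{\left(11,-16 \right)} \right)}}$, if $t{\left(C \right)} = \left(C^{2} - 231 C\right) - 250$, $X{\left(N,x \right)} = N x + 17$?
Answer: $\frac{1}{61760} \approx 1.6192 \cdot 10^{-5}$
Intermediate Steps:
$X{\left(N,x \right)} = 17 + N x$
$t{\left(C \right)} = -250 + C^{2} - 231 C$
$\frac{1}{t{\left(X{\left(11,-16 \right)} \right)}} = \frac{1}{-250 + \left(17 + 11 \left(-16\right)\right)^{2} - 231 \left(17 + 11 \left(-16\right)\right)} = \frac{1}{-250 + \left(17 - 176\right)^{2} - 231 \left(17 - 176\right)} = \frac{1}{-250 + \left(-159\right)^{2} - -36729} = \frac{1}{-250 + 25281 + 36729} = \frac{1}{61760}$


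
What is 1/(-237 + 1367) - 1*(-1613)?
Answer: 1822691/1130 ≈ 1613.0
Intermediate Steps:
1/(-237 + 1367) - 1*(-1613) = 1/1130 + 1613 = 1822691/1130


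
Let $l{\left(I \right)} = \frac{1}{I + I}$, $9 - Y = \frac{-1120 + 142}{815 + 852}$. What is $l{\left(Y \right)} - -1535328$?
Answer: $\frac{49072155203}{31962} \approx 1.5353 \cdot 10^{6}$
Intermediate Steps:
$Y = \frac{15981}{1667}$ ($Y = 9 - \frac{-1120 + 142}{815 + 852} = 9 - - \frac{978}{1667} = 9 + \frac{978}{1667} = \frac{15981}{1667} \approx 9.5867$)
$l{\left(I \right)} = \frac{1}{2 I}$
$l{\left(Y \right)} - -1535328 = \frac{1}{2 \cdot \frac{15981}{1667}} - -1535328 = \frac{1}{2} \cdot \frac{1667}{15981} + 1535328 = \frac{1667}{31962} + 1535328 = \frac{49072155203}{31962}$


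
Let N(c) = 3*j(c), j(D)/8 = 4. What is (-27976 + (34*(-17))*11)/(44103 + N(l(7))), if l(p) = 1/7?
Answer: -34334/44199 ≈ -0.77680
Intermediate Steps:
j(D) = 32 (j(D) = 8*4 = 32)
l(p) = ⅐
N(c) = 96 (N(c) = 3*32 = 96)
(-27976 + (34*(-17))*11)/(44103 + N(l(7))) = (-27976 + (34*(-17))*11)/(44103 + 96) = (-27976 - 578*11)/44199 = (-27976 - 6358)*(1/44199) = -34334*1/44199 = -34334/44199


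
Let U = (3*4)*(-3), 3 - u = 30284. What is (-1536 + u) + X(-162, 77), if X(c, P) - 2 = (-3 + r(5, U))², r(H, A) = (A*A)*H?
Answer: 41919714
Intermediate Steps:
u = -30281 (u = 3 - 1*30284 = 3 - 30284 = -30281)
U = -36 (U = 12*(-3) = -36)
r(H, A) = H*A² (r(H, A) = A²*H = H*A²)
X(c, P) = 41951531 (X(c, P) = 2 + (-3 + 5*(-36)²)² = 2 + (-3 + 5*1296)² = 2 + (-3 + 6480)² = 2 + 6477² = 2 + 41951529 = 41951531)
(-1536 + u) + X(-162, 77) = (-1536 - 30281) + 41951531 = -31817 + 41951531 = 41919714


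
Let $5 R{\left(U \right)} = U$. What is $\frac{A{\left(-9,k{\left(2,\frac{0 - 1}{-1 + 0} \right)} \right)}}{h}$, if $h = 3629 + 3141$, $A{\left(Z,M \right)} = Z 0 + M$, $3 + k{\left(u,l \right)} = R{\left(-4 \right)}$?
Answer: $- \frac{19}{33850} \approx -0.0005613$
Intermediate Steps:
$R{\left(U \right)} = \frac{U}{5}$
$k{\left(u,l \right)} = - \frac{19}{5}$ ($k{\left(u,l \right)} = -3 + \frac{1}{5} \left(-4\right) = -3 - \frac{4}{5} = - \frac{19}{5}$)
$A{\left(Z,M \right)} = M$ ($A{\left(Z,M \right)} = 0 + M = M$)
$h = 6770$
$\frac{A{\left(-9,k{\left(2,\frac{0 - 1}{-1 + 0} \right)} \right)}}{h} = - \frac{19}{5 \cdot 6770} = \left(- \frac{19}{5}\right) \frac{1}{6770} = - \frac{19}{33850}$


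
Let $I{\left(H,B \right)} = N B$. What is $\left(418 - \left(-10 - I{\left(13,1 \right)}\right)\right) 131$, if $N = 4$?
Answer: $56592$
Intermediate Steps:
$I{\left(H,B \right)} = 4 B$
$\left(418 - \left(-10 - I{\left(13,1 \right)}\right)\right) 131 = \left(418 + \left(\left(4 \cdot 1 + 97\right) - 87\right)\right) 131 = \left(418 + \left(\left(4 + 97\right) - 87\right)\right) 131 = \left(418 + \left(101 - 87\right)\right) 131 = \left(418 + 14\right) 131 = 432 \cdot 131 = 56592$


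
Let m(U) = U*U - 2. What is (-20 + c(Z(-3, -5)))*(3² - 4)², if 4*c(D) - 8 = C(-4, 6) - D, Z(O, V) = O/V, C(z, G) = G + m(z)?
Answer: -1315/4 ≈ -328.75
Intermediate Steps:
m(U) = -2 + U² (m(U) = U² - 2 = -2 + U²)
C(z, G) = -2 + G + z² (C(z, G) = G + (-2 + z²) = -2 + G + z²)
c(D) = 7 - D/4 (c(D) = 2 + ((-2 + 6 + (-4)²) - D)/4 = 2 + ((-2 + 6 + 16) - D)/4 = 2 + (20 - D)/4 = 2 + (5 - D/4) = 7 - D/4)
(-20 + c(Z(-3, -5)))*(3² - 4)² = (-20 + (7 - (-3)/(4*(-5))))*(3² - 4)² = (-20 + (7 - (-3)*(-1)/(4*5)))*(9 - 4)² = (-20 + (7 - ¼*⅗))*5² = (-20 + (7 - 3/20))*25 = (-20 + 137/20)*25 = -263/20*25 = -1315/4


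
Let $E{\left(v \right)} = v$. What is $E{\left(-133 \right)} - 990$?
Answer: $-1123$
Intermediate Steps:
$E{\left(-133 \right)} - 990 = -133 - 990 = -1123$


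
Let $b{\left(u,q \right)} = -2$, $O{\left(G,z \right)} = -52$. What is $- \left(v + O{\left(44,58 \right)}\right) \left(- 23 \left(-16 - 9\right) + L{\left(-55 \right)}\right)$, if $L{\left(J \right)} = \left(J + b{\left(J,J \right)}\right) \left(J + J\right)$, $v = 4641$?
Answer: $-31411705$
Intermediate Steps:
$L{\left(J \right)} = 2 J \left(-2 + J\right)$ ($L{\left(J \right)} = \left(J - 2\right) \left(J + J\right) = \left(-2 + J\right) 2 J = 2 J \left(-2 + J\right)$)
$- \left(v + O{\left(44,58 \right)}\right) \left(- 23 \left(-16 - 9\right) + L{\left(-55 \right)}\right) = - \left(4641 - 52\right) \left(- 23 \left(-16 - 9\right) + 2 \left(-55\right) \left(-2 - 55\right)\right) = - 4589 \left(\left(-23\right) \left(-25\right) + 2 \left(-55\right) \left(-57\right)\right) = - 4589 \left(575 + 6270\right) = - 4589 \cdot 6845 = \left(-1\right) 31411705 = -31411705$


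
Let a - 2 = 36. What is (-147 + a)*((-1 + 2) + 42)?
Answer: -4687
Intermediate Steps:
a = 38 (a = 2 + 36 = 38)
(-147 + a)*((-1 + 2) + 42) = (-147 + 38)*((-1 + 2) + 42) = -109*(1 + 42) = -109*43 = -4687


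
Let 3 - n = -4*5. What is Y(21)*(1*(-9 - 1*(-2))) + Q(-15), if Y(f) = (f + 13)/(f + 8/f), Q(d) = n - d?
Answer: 12064/449 ≈ 26.869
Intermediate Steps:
n = 23 (n = 3 - (-4)*5 = 3 - 1*(-20) = 3 + 20 = 23)
Q(d) = 23 - d
Y(f) = (13 + f)/(f + 8/f)
Y(21)*(1*(-9 - 1*(-2))) + Q(-15) = (21*(13 + 21)/(8 + 21²))*(1*(-9 - 1*(-2))) + (23 - 1*(-15)) = (21*34/(8 + 441))*(1*(-9 + 2)) + (23 + 15) = (21*34/449)*(1*(-7)) + 38 = (21*(1/449)*34)*(-7) + 38 = (714/449)*(-7) + 38 = -4998/449 + 38 = 12064/449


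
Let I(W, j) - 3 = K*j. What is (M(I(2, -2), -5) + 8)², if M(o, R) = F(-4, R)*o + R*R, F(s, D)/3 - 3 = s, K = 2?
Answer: 1296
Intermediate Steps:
F(s, D) = 9 + 3*s
I(W, j) = 3 + 2*j
M(o, R) = R² - 3*o (M(o, R) = (9 + 3*(-4))*o + R*R = (9 - 12)*o + R² = -3*o + R² = R² - 3*o)
(M(I(2, -2), -5) + 8)² = (((-5)² - 3*(3 + 2*(-2))) + 8)² = ((25 - 3*(3 - 4)) + 8)² = ((25 - 3*(-1)) + 8)² = ((25 + 3) + 8)² = (28 + 8)² = 36² = 1296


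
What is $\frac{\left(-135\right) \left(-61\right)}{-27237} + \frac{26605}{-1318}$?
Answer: $- \frac{245164705}{11966122} \approx -20.488$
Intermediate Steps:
$\frac{\left(-135\right) \left(-61\right)}{-27237} + \frac{26605}{-1318} = 8235 \left(- \frac{1}{27237}\right) + 26605 \left(- \frac{1}{1318}\right) = - \frac{2745}{9079} - \frac{26605}{1318} = - \frac{245164705}{11966122}$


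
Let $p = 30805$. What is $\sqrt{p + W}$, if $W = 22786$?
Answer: $\sqrt{53591} \approx 231.5$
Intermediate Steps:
$\sqrt{p + W} = \sqrt{30805 + 22786} = \sqrt{53591}$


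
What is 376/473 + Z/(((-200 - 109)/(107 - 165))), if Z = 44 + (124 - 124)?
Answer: 1323280/146157 ≈ 9.0538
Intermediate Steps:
Z = 44 (Z = 44 + 0 = 44)
376/473 + Z/(((-200 - 109)/(107 - 165))) = 376/473 + 44/(((-200 - 109)/(107 - 165))) = 376*(1/473) + 44/((-309/(-58))) = 376/473 + 44/((-309*(-1/58))) = 376/473 + 44/(309/58) = 376/473 + 44*(58/309) = 376/473 + 2552/309 = 1323280/146157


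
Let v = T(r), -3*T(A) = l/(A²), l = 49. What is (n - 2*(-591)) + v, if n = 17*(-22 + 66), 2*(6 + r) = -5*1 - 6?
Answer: 3062714/1587 ≈ 1929.9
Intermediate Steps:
r = -23/2 (r = -6 + (-5*1 - 6)/2 = -6 + (-5 - 6)/2 = -6 + (½)*(-11) = -6 - 11/2 = -23/2 ≈ -11.500)
n = 748 (n = 17*44 = 748)
T(A) = -49/(3*A²) (T(A) = -49/(3*(A²)) = -49/(3*A²))
v = -196/1587 (v = -49/(3*(-23/2)²) = -49/3*4/529 = -196/1587 ≈ -0.12350)
(n - 2*(-591)) + v = (748 - 2*(-591)) - 196/1587 = (748 + 1182) - 196/1587 = 1930 - 196/1587 = 3062714/1587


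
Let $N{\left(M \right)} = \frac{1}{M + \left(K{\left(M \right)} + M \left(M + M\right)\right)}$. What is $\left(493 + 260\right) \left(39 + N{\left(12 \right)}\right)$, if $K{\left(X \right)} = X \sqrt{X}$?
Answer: $\frac{72014159}{2452} - \frac{251 \sqrt{3}}{1226} \approx 29369.0$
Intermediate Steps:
$K{\left(X \right)} = X^{\frac{3}{2}}$
$N{\left(M \right)} = \frac{1}{M + M^{\frac{3}{2}} + 2 M^{2}}$ ($N{\left(M \right)} = \frac{1}{M + \left(M^{\frac{3}{2}} + M \left(M + M\right)\right)} = \frac{1}{M + \left(M^{\frac{3}{2}} + M 2 M\right)} = \frac{1}{M + \left(M^{\frac{3}{2}} + 2 M^{2}\right)} = \frac{1}{M + M^{\frac{3}{2}} + 2 M^{2}}$)
$\left(493 + 260\right) \left(39 + N{\left(12 \right)}\right) = \left(493 + 260\right) \left(39 + \frac{1}{12 + 12^{\frac{3}{2}} + 2 \cdot 12^{2}}\right) = 753 \left(39 + \frac{1}{12 + 24 \sqrt{3} + 2 \cdot 144}\right) = 753 \left(39 + \frac{1}{12 + 24 \sqrt{3} + 288}\right) = 753 \left(39 + \frac{1}{300 + 24 \sqrt{3}}\right) = 29367 + \frac{753}{300 + 24 \sqrt{3}}$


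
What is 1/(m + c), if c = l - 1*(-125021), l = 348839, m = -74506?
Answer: 1/399354 ≈ 2.5040e-6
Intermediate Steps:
c = 473860 (c = 348839 - 1*(-125021) = 348839 + 125021 = 473860)
1/(m + c) = 1/(-74506 + 473860) = 1/399354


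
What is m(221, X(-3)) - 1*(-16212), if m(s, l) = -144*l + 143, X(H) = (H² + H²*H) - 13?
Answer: 20819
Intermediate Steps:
X(H) = -13 + H² + H³ (X(H) = (H² + H³) - 13 = -13 + H² + H³)
m(s, l) = 143 - 144*l
m(221, X(-3)) - 1*(-16212) = (143 - 144*(-13 + (-3)² + (-3)³)) - 1*(-16212) = (143 - 144*(-13 + 9 - 27)) + 16212 = (143 - 144*(-31)) + 16212 = (143 + 4464) + 16212 = 4607 + 16212 = 20819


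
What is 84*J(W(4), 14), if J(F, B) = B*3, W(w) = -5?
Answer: 3528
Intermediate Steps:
J(F, B) = 3*B
84*J(W(4), 14) = 84*(3*14) = 84*42 = 3528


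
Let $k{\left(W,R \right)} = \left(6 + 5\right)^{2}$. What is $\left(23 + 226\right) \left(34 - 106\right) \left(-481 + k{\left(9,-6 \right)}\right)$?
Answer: $6454080$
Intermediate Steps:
$k{\left(W,R \right)} = 121$ ($k{\left(W,R \right)} = 11^{2} = 121$)
$\left(23 + 226\right) \left(34 - 106\right) \left(-481 + k{\left(9,-6 \right)}\right) = \left(23 + 226\right) \left(34 - 106\right) \left(-481 + 121\right) = 249 \left(-72\right) \left(-360\right) = \left(-17928\right) \left(-360\right) = 6454080$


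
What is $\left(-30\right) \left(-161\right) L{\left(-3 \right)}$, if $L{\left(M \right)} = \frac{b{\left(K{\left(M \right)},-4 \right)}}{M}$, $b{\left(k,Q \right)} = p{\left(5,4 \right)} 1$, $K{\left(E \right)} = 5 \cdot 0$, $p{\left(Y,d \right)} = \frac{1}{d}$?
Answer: $- \frac{805}{2} \approx -402.5$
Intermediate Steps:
$K{\left(E \right)} = 0$
$b{\left(k,Q \right)} = \frac{1}{4}$ ($b{\left(k,Q \right)} = \frac{1}{4} \cdot 1 = \frac{1}{4}$)
$L{\left(M \right)} = \frac{1}{4 M}$
$\left(-30\right) \left(-161\right) L{\left(-3 \right)} = \left(-30\right) \left(-161\right) \frac{1}{4 \left(-3\right)} = 4830 \cdot \frac{1}{4} \left(- \frac{1}{3}\right) = 4830 \left(- \frac{1}{12}\right) = - \frac{805}{2}$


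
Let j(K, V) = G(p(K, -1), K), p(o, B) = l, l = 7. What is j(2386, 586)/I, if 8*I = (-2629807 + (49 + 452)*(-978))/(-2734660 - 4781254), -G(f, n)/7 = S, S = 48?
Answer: -20202776832/3119785 ≈ -6475.7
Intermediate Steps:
p(o, B) = 7
G(f, n) = -336 (G(f, n) = -7*48 = -336)
j(K, V) = -336
I = 3119785/60127312 (I = ((-2629807 + (49 + 452)*(-978))/(-2734660 - 4781254))/8 = ((-2629807 + 501*(-978))/(-7515914))/8 = ((-2629807 - 489978)*(-1/7515914))/8 = (-3119785*(-1/7515914))/8 = (⅛)*(3119785/7515914) = 3119785/60127312 ≈ 0.051886)
j(2386, 586)/I = -336/3119785/60127312 = -336*60127312/3119785 = -20202776832/3119785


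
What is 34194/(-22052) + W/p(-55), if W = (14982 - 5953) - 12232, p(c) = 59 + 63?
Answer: -9350528/336293 ≈ -27.805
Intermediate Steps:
p(c) = 122
W = -3203 (W = 9029 - 12232 = -3203)
34194/(-22052) + W/p(-55) = 34194/(-22052) - 3203/122 = 34194*(-1/22052) - 3203*1/122 = -17097/11026 - 3203/122 = -9350528/336293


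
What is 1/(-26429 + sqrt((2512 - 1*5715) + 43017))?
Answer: -26429/698452227 - sqrt(39814)/698452227 ≈ -3.8125e-5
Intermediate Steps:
1/(-26429 + sqrt((2512 - 1*5715) + 43017)) = 1/(-26429 + sqrt((2512 - 5715) + 43017)) = 1/(-26429 + sqrt(-3203 + 43017)) = 1/(-26429 + sqrt(39814))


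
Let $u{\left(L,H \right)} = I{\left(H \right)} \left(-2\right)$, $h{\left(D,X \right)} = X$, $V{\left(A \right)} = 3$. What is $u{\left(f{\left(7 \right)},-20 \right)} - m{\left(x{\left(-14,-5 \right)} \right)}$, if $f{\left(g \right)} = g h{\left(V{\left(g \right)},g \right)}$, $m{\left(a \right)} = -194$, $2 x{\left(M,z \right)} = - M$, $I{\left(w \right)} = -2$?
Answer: $198$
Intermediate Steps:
$x{\left(M,z \right)} = - \frac{M}{2}$ ($x{\left(M,z \right)} = \frac{\left(-1\right) M}{2} = - \frac{M}{2}$)
$f{\left(g \right)} = g^{2}$ ($f{\left(g \right)} = g g = g^{2}$)
$u{\left(L,H \right)} = 4$ ($u{\left(L,H \right)} = \left(-2\right) \left(-2\right) = 4$)
$u{\left(f{\left(7 \right)},-20 \right)} - m{\left(x{\left(-14,-5 \right)} \right)} = 4 - -194 = 4 + 194 = 198$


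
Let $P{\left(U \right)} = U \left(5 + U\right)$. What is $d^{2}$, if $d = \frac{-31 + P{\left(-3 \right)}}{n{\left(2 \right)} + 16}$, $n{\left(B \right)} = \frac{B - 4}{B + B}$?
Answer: $\frac{5476}{961} \approx 5.6982$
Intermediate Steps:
$n{\left(B \right)} = \frac{-4 + B}{2 B}$
$d = - \frac{74}{31}$ ($d = \frac{-31 - 3 \left(5 - 3\right)}{\frac{-4 + 2}{2 \cdot 2} + 16} = \frac{-31 - 6}{\frac{1}{2} \cdot \frac{1}{2} \left(-2\right) + 16} = \frac{-31 - 6}{- \frac{1}{2} + 16} = - \frac{37}{\frac{31}{2}} = \left(-37\right) \frac{2}{31} = - \frac{74}{31} \approx -2.3871$)
$d^{2} = \left(- \frac{74}{31}\right)^{2} = \frac{5476}{961}$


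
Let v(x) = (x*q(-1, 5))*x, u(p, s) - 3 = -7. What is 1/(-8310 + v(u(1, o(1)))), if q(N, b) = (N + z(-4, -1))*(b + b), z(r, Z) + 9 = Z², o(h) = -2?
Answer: -1/9750 ≈ -0.00010256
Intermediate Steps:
z(r, Z) = -9 + Z²
q(N, b) = 2*b*(-8 + N) (q(N, b) = (N + (-9 + (-1)²))*(b + b) = (N + (-9 + 1))*(2*b) = (N - 8)*(2*b) = (-8 + N)*(2*b) = 2*b*(-8 + N))
u(p, s) = -4 (u(p, s) = 3 - 7 = -4)
v(x) = -90*x² (v(x) = (x*(2*5*(-8 - 1)))*x = (x*(2*5*(-9)))*x = (x*(-90))*x = (-90*x)*x = -90*x²)
1/(-8310 + v(u(1, o(1)))) = 1/(-8310 - 90*(-4)²) = 1/(-8310 - 90*16) = 1/(-8310 - 1440) = 1/(-9750) = -1/9750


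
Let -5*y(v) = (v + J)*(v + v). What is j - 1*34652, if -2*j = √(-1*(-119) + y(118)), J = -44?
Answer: -34652 - I*√84345/10 ≈ -34652.0 - 29.042*I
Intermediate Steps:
y(v) = -2*v*(-44 + v)/5 (y(v) = -(v - 44)*(v + v)/5 = -(-44 + v)*2*v/5 = -2*v*(-44 + v)/5)
j = -I*√84345/10 (j = -√(-1*(-119) + (⅖)*118*(44 - 1*118))/2 = -√(119 + (⅖)*118*(44 - 118))/2 = -√(119 + (⅖)*118*(-74))/2 = -√(119 - 17464/5)/2 = -I*√84345/10 ≈ -29.042*I)
j - 1*34652 = -I*√84345/10 - 1*34652 = -I*√84345/10 - 34652 = -34652 - I*√84345/10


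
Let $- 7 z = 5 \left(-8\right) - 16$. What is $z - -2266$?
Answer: $2274$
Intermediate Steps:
$z = 8$ ($z = - \frac{5 \left(-8\right) - 16}{7} = - \frac{-40 - 16}{7} = \left(- \frac{1}{7}\right) \left(-56\right) = 8$)
$z - -2266 = 8 - -2266 = 8 + 2266 = 2274$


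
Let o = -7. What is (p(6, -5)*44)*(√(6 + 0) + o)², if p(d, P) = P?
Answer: -12100 + 3080*√6 ≈ -4555.6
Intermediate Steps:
(p(6, -5)*44)*(√(6 + 0) + o)² = (-5*44)*(√(6 + 0) - 7)² = -220*(√6 - 7)² = -220*(-7 + √6)²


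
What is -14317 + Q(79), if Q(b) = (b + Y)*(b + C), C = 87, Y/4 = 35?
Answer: 22037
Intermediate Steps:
Y = 140 (Y = 4*35 = 140)
Q(b) = (87 + b)*(140 + b) (Q(b) = (b + 140)*(b + 87) = (140 + b)*(87 + b) = (87 + b)*(140 + b))
-14317 + Q(79) = -14317 + (12180 + 79² + 227*79) = -14317 + (12180 + 6241 + 17933) = -14317 + 36354 = 22037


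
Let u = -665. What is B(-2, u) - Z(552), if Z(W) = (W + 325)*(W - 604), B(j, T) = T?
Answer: 44939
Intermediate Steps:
Z(W) = (-604 + W)*(325 + W) (Z(W) = (325 + W)*(-604 + W) = (-604 + W)*(325 + W))
B(-2, u) - Z(552) = -665 - (-196300 + 552² - 279*552) = -665 - (-196300 + 304704 - 154008) = -665 - 1*(-45604) = -665 + 45604 = 44939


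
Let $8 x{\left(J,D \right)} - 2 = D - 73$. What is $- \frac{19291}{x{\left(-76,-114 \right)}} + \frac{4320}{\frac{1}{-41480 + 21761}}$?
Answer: $- \frac{15759270472}{185} \approx -8.5185 \cdot 10^{7}$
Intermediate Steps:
$x{\left(J,D \right)} = - \frac{71}{8} + \frac{D}{8}$ ($x{\left(J,D \right)} = \frac{1}{4} + \frac{D - 73}{8} = \frac{1}{4} + \frac{-73 + D}{8} = \frac{1}{4} + \left(- \frac{73}{8} + \frac{D}{8}\right) = - \frac{71}{8} + \frac{D}{8}$)
$- \frac{19291}{x{\left(-76,-114 \right)}} + \frac{4320}{\frac{1}{-41480 + 21761}} = - \frac{19291}{- \frac{71}{8} + \frac{1}{8} \left(-114\right)} + \frac{4320}{\frac{1}{-41480 + 21761}} = - \frac{19291}{- \frac{71}{8} - \frac{57}{4}} + \frac{4320}{\frac{1}{-19719}} = - \frac{19291}{- \frac{185}{8}} + \frac{4320}{- \frac{1}{19719}} = \left(-19291\right) \left(- \frac{8}{185}\right) + 4320 \left(-19719\right) = \frac{154328}{185} - 85186080 = - \frac{15759270472}{185}$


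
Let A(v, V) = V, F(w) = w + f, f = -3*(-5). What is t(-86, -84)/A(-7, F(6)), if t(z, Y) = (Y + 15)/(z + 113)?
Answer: -23/189 ≈ -0.12169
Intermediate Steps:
f = 15
F(w) = 15 + w (F(w) = w + 15 = 15 + w)
t(z, Y) = (15 + Y)/(113 + z)
t(-86, -84)/A(-7, F(6)) = ((15 - 84)/(113 - 86))/(15 + 6) = (-69/27)/21 = ((1/27)*(-69))/21 = (1/21)*(-23/9) = -23/189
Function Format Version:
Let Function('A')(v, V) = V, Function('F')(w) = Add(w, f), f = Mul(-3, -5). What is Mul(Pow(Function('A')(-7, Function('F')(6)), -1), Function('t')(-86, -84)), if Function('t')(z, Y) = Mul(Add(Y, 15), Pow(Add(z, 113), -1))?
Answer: Rational(-23, 189) ≈ -0.12169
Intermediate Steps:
f = 15
Function('F')(w) = Add(15, w) (Function('F')(w) = Add(w, 15) = Add(15, w))
Function('t')(z, Y) = Mul(Pow(Add(113, z), -1), Add(15, Y)) (Function('t')(z, Y) = Mul(Add(15, Y), Pow(Add(113, z), -1)) = Mul(Pow(Add(113, z), -1), Add(15, Y)))
Mul(Pow(Function('A')(-7, Function('F')(6)), -1), Function('t')(-86, -84)) = Mul(Pow(Add(15, 6), -1), Mul(Pow(Add(113, -86), -1), Add(15, -84))) = Mul(Pow(21, -1), Mul(Pow(27, -1), -69)) = Mul(Rational(1, 21), Mul(Rational(1, 27), -69)) = Mul(Rational(1, 21), Rational(-23, 9)) = Rational(-23, 189)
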